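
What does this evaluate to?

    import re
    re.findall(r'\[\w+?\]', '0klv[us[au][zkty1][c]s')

['[au]', '[zkty1]', '[c]']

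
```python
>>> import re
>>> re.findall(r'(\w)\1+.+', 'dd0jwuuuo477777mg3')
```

['d']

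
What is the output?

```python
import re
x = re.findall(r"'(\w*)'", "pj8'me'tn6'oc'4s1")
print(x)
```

Matches: at [3:7] match "'me'", group 1 = 'me'; at [10:14] match "'oc'", group 1 = 'oc'.
One capturing group, so `findall` returns just the captured substring from each match — 2 in all.

['me', 'oc']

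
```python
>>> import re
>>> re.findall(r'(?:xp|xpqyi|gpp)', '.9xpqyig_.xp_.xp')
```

['xp', 'xp', 'xp']

Branches in `(...|...)` are attempted left-to-right; the first branch that allows the whole pattern to succeed is taken.
Walking the string: at [2:4] → 'xp'; at [10:12] → 'xp'; at [14:16] → 'xp'.
Since nothing is captured, `findall` lists the 3 matched substrings directly.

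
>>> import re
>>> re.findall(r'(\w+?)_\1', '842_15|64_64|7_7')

['64', '7']

`\1` has to match the exact text group 1 already captured.
Because there's exactly one group, `findall` drops the full match and keeps group 1 from each hit.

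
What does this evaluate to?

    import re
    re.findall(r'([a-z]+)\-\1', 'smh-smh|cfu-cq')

`\1` has to match the exact text group 1 already captured.
Matches: at [0:7] match 'smh-smh', group 1 = 'smh'.
One capturing group, so `findall` returns just the captured substring from the one match — 1 in all.

['smh']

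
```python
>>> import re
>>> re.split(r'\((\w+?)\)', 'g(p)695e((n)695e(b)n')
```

['g', 'p', '695e(', 'n', '695e', 'b', 'n']

`re.split` interleaves the captured-group text with the surrounding fragments.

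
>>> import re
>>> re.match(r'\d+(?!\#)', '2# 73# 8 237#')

`match` is anchored at position 0; if the pattern doesn't fit there, it returns None.
Here the string doesn't start with a match, so the call returns None.

None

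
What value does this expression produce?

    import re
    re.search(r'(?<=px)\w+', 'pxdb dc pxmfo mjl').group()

Lookahead/lookbehind check context without consuming it, so the matched span excludes the asserted characters.
`re.search` tries every starting position until one works.
The match spans [2:4] → 'db'.

'db'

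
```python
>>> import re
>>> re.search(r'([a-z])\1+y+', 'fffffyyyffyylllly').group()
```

'fffffyyy'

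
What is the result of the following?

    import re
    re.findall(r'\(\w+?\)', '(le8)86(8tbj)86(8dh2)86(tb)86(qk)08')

['(le8)', '(8tbj)', '(8dh2)', '(tb)', '(qk)']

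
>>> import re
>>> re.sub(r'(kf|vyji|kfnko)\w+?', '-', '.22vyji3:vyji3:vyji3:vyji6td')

Matches: at [3:8] → 'vyji3'; at [9:14] → 'vyji3'; at [15:20] → 'vyji3'; at [21:26] → 'vyji6'.
`sub` substitutes '-' at each match site.

'.22-:-:-:-td'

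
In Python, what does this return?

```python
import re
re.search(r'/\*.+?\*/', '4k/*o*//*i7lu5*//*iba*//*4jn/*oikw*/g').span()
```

(2, 7)

The match spans [2:7] → '/*o*/'.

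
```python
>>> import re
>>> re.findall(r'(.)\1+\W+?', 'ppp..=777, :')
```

['p', '7']

`\1` is not a pattern — it's the concrete string captured by group 1, re-applied verbatim.
With a single group, `findall` returns only what that group captured — 2 items.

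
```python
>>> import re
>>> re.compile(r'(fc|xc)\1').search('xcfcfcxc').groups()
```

The match spans [2:6] → 'fcfc'.
Captured: group 1 = 'fc'.

('fc',)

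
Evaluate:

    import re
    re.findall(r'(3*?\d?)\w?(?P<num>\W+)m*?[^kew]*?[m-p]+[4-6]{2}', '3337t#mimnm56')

Pattern: zero or more of the literal '3' (lazy), then optionally a digit (captured); then optionally a word character; then one or more of a non-word character (captured as 'num'); then zero or more of a literal 'm' (lazy), then zero or more of any character except [kew] (lazy); then one or more of a character in [m-p], then exactly 2 of a character in [4-6].
Scanning left to right: at [0:13] match '3337t#mimnm56', groups = ('3337', '#').
`findall` packs the 2 group values into a tuple for every match.

[('3337', '#')]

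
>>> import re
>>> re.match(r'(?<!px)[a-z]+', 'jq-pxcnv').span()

A negative assertion filters positions out without eating any characters.
`match` is anchored at position 0; if the pattern doesn't fit there, it returns None.
The match spans [0:2] → 'jq'.

(0, 2)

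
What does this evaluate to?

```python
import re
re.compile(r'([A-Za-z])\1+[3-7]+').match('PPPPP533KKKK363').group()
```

`\1` is not a pattern — it's the concrete string captured by group 1, re-applied verbatim.
`re.match` won't scan ahead — the pattern has to work from the very first character.
The match spans [0:8] → 'PPPPP533'.
Captured: group 1 = 'P'.

'PPPPP533'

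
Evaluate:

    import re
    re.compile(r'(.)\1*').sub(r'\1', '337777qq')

'37q'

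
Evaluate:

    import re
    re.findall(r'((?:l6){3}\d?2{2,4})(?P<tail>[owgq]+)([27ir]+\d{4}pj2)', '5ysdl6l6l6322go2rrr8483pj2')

[('l6l6l6322', 'go', '2rrr8483pj2')]

Pattern: the literal 'l6' repeated 3 times, then optionally a digit, then 2 to 4 of the literal '2' (captured); then one or more of one of [owgq] (captured as 'tail'); then one or more of one of [27ir], then exactly 4 of a digit, then the literal 'pj2' (captured).
Scanning left to right: at [4:26] match 'l6l6l6322go2rrr8483pj2', groups = ('l6l6l6322', 'go', '2rrr8483pj2').
`findall` packs the 3 group values into a tuple for every match.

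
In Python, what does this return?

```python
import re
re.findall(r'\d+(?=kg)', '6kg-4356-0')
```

['6']

Because the assertion is zero-width, the text it checks is not consumed and won't appear in the result.
No capturing groups, so `findall` returns the 1 full match string.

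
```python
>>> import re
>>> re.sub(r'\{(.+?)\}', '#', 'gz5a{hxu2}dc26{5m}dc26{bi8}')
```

Because the quantifier is non-greedy, it stops expanding at the earliest point where the rest of the pattern can succeed.
Matches: at [4:10] → '{hxu2}'; at [14:18] → '{5m}'; at [22:27] → '{bi8}'.
Each match is replaced by '#'.

'gz5a#dc26#dc26#'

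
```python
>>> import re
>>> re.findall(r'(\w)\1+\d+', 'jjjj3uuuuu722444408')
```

A backreference is literal: `\1` must see the identical characters the first group matched.
Scanning left to right: at [0:5] match 'jjjj3', group 1 = 'j'; at [5:19] match 'uuuuu722444408', group 1 = 'u'.
One capturing group, so `findall` returns just the captured substring from each match — 2 in all.

['j', 'u']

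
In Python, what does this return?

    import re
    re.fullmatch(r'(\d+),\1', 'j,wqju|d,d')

None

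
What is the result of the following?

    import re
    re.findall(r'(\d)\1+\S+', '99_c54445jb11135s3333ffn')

['9']

`\1` is not a pattern — it's the concrete string captured by group 1, re-applied verbatim.
Matches: at [0:24] match '99_c54445jb11135s3333ffn', group 1 = '9'.
One capturing group, so `findall` returns just the captured substring from the one match — 1 in all.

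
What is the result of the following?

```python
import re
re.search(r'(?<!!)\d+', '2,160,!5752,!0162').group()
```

`(?!…)`/`(?<!…)` only lets a position through if the neighbouring text does NOT match; no characters are consumed.
The match spans [0:1] → '2'.

'2'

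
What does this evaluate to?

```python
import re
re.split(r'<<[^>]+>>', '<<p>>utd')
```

Matches to split on: at [0:5] → '<<p>>'.
`split` removes every match and returns the 2 fragments in between.

['', 'utd']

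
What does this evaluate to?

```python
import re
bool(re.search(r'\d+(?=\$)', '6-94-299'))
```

False

The `(?=…)`/`(?<=…)` assertion just peeks at neighbouring text; it doesn't advance the match position.
`re.search` tries every starting position until one works.
Here nothing in the string fits, so the call returns None, and `bool(None)` is False.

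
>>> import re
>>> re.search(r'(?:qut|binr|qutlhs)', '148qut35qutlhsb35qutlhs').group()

'qut'

The match spans [3:6] → 'qut'.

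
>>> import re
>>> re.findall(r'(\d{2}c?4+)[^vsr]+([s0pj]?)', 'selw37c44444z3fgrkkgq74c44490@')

This matches exactly 2 of a digit, then optionally a literal 'c', then one or more of a literal '4' (captured); then one or more of any character except [vsr]; then optionally one of [s0pj] (captured).
`findall` packs the 2 group values into a tuple for every match.

[('37c44444', ''), ('74c444', '')]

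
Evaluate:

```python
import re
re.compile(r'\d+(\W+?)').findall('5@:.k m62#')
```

With the lazy modifier that quantifier settles for the fewest repetitions that let the rest of the pattern succeed (the atoms after it are unaffected and can still be greedy).
One capturing group, so `findall` returns just the captured substring from each match — 2 in all.

['@', '#']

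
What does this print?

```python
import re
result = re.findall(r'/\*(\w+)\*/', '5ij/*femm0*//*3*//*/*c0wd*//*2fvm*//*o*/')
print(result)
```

['femm0', '3', 'c0wd', '2fvm', 'o']

`findall` collects group 1 from each match (5 total).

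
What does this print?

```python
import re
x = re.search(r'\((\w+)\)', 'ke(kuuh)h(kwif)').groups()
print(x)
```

('kuuh',)

The match spans [2:8] → '(kuuh)'.
Captured: group 1 = 'kuuh'.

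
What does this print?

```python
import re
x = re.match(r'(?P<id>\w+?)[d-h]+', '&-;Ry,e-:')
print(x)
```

None

Pattern: one or more of a word character (lazy) (captured as 'id'); then one or more of a character in [d-h].
`match` is anchored at position 0; if the pattern doesn't fit there, it returns None.
Here the string doesn't start with a match, so the call returns None.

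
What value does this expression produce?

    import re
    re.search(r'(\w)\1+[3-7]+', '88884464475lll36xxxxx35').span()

A backreference is literal: `\1` must see the identical characters the first group matched.
`re.search` tries every starting position until one works.
The match spans [0:11] → '88884464475'.
Captured: group 1 = '8'.

(0, 11)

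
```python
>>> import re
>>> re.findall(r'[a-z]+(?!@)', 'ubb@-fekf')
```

['ub', 'fekf']

The negative lookahead/lookbehind blocks any match where the forbidden context is present.
Since nothing is captured, `findall` lists the 2 matched substrings directly.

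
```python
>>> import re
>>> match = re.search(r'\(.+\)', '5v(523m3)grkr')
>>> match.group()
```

The match spans [2:9] → '(523m3)'.

'(523m3)'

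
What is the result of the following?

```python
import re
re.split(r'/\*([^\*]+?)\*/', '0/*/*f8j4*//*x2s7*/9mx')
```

['0/*', 'f8j4', '', 'x2s7', '9mx']

Matches to split on: at [3:11] → '/*f8j4*/'; at [11:19] → '/*x2s7*/'.
`re.split` interleaves the captured-group text with the surrounding fragments.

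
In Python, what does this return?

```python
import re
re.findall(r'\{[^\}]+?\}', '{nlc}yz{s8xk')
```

['{nlc}']

With no groups in the pattern, `findall` gives back each whole match — 1 here.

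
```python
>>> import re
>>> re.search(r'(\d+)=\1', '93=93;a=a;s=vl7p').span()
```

(0, 5)

`\1` is not a pattern — it's the concrete string captured by group 1, re-applied verbatim.
The match spans [0:5] → '93=93'.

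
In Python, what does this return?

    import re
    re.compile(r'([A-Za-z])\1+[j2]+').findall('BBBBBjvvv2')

['B', 'v']

`\1` has to match the exact text group 1 already captured.
Scanning left to right: at [0:6] match 'BBBBBj', group 1 = 'B'; at [6:10] match 'vvv2', group 1 = 'v'.
Because there's exactly one group, `findall` drops the full match and keeps group 1 from each hit.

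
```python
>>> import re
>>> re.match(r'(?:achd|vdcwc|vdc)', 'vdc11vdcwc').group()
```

`match` is anchored at position 0; if the pattern doesn't fit there, it returns None.
The match spans [0:3] → 'vdc'.

'vdc'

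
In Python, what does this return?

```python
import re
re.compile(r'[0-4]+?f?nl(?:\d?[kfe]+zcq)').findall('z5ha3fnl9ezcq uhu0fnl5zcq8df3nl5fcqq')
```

`findall` yields the raw match text (1 of them) because the pattern has no groups.

['3fnl9ezcq']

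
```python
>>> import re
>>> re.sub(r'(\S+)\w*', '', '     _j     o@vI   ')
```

'             '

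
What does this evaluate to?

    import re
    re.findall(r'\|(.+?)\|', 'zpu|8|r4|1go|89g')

['8', '1go']

Because the quantifier is non-greedy, it stops expanding at the earliest point where the rest of the pattern can succeed.
One capturing group, so `findall` returns just the captured substring from each match — 2 in all.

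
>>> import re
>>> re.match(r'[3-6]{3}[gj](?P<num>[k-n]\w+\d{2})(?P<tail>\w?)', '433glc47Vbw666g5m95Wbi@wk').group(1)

The match spans [0:20] → '433glc47Vbw666g5m95W'.
Captured: group 1 = 'lc47Vbw666g5m95', group 2 = 'W'.

'lc47Vbw666g5m95'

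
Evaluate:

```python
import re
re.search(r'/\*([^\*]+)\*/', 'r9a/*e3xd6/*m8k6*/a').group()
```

'/*m8k6*/'

`re.search` scans for the first position where the pattern succeeds.
The match spans [10:18] → '/*m8k6*/'.
Captured: group 1 = 'm8k6'.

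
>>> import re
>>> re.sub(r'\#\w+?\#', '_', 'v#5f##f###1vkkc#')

Every occurrence is swapped for '_'.

'v__#_'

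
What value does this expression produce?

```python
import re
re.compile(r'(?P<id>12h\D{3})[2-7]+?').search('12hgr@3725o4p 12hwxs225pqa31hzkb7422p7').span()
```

The pattern matches the literal '12h', then exactly 3 of a non-digit (captured as 'id'); then one or more of a character in [2-7] (lazy).
Because the quantifier is non-greedy, it stops expanding at the earliest point where the rest of the pattern can succeed.
`re.search` tries every starting position until one works.
The match spans [0:7] → '12hgr@3'.
Captured: group 1 = '12hgr@'.

(0, 7)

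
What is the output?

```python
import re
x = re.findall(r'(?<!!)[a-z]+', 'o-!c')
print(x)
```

['o']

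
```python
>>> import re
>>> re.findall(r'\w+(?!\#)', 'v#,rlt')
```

['rlt']

The negative lookahead/lookbehind blocks any match where the forbidden context is present.
Matches: at [3:6] → 'rlt'.
`findall` yields the raw match text (1 of them) because the pattern has no groups.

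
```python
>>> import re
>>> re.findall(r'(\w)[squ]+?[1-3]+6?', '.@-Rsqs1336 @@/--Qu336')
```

['R', 'Q']

This matches a word character (captured); then one or more of one of [squ] (lazy), then one or more of a character in [1-3], then optionally a literal '6'.
Matches: at [3:11] match 'Rsqs1336', group 1 = 'R'; at [17:22] match 'Qu336', group 1 = 'Q'.
Because there's exactly one group, `findall` drops the full match and keeps group 1 from each hit.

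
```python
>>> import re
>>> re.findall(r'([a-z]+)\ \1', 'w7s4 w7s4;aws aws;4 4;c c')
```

`\1` is not a pattern — it's the concrete string captured by group 1, re-applied verbatim.
Scanning left to right: at [10:17] match 'aws aws', group 1 = 'aws'; at [22:25] match 'c c', group 1 = 'c'.
With a single group, `findall` returns only what that group captured — 2 items.

['aws', 'c']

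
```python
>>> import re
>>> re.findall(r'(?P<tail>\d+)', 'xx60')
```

['60']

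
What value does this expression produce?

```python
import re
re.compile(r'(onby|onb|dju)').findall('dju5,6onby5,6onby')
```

Alternation tries branches left to right and keeps the first one that lets the overall match succeed at that position.
Matches: at [0:3] match 'dju', group 1 = 'dju'; at [6:10] match 'onby', group 1 = 'onby'; at [13:17] match 'onby', group 1 = 'onby'.
Because there's exactly one group, `findall` drops the full match and keeps group 1 from each hit.

['dju', 'onby', 'onby']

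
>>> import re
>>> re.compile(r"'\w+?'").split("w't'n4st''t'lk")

['w', "n4st'", 'lk']

The string is cut at each match, leaving 3 pieces.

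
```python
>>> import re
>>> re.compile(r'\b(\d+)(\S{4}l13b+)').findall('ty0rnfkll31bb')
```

With 2 capturing groups, `findall` returns a 2-tuple per match.
Nothing in the string satisfies the pattern, so the list is empty.

[]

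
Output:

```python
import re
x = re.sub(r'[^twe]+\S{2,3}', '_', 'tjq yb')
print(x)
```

t_

This matches one or more of any character except [twe]; then 2 to 3 of a non-whitespace character.
Matches: at [1:6] → 'jq yb'.
`sub` substitutes '_' at each match site.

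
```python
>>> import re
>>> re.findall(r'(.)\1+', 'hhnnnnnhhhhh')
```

`\1` has to match the exact text group 1 already captured.
`findall` collects group 1 from each match (3 total).

['h', 'n', 'h']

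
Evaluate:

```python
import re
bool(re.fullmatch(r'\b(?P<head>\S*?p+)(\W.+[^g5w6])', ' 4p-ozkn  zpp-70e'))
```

False

Pattern: a word boundary (`\b`, zero-width); then zero or more of a non-whitespace character (lazy), then one or more of a literal 'p' (captured as 'head'); then a non-word character, then one or more of any character, then any character except [g5w6] (captured).
`re.fullmatch` requires the pattern to consume the entire string.
Here the string isn't matched end-to-end, so the call returns None, and `bool(None)` is False.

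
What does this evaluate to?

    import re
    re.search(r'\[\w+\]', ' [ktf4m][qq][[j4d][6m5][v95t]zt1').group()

Unlike `match`, `search` isn't anchored — it looks for the pattern anywhere in the string.
The match spans [1:8] → '[ktf4m]'.

'[ktf4m]'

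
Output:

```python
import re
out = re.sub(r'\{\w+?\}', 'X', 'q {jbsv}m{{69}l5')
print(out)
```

Matches: at [2:8] → '{jbsv}'; at [10:14] → '{69}'.
Each match is replaced by 'X'.

q Xm{Xl5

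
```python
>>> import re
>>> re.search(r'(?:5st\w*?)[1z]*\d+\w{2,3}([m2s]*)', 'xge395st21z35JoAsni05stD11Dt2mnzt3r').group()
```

'5st21z35'

This matches the literal '5st', then zero or more of a word character (lazy) (non-capturing group); then zero or more of one of [1z], then one or more of a digit, then 2 to 3 of a word character; then zero or more of one of [m2s] (captured).
Lazy quantifiers expand one character at a time until the remainder of the pattern can match.
Unlike `match`, `search` isn't anchored — it looks for the pattern anywhere in the string.
The match spans [5:13] → '5st21z35'.
Captured: group 1 = ''.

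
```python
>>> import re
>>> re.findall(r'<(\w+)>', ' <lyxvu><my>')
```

['lyxvu', 'my']

Because there's exactly one group, `findall` drops the full match and keeps group 1 from each hit.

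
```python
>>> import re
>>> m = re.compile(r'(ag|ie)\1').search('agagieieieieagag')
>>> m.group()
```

'agag'

A backreference is literal: `\1` must see the identical characters the first group matched.
Unlike `match`, `search` isn't anchored — it looks for the pattern anywhere in the string.
The match spans [0:4] → 'agag'.
Captured: group 1 = 'ag'.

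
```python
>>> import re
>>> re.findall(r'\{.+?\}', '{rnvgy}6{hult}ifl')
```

Lazy quantifiers expand one character at a time until the remainder of the pattern can match.
Scanning left to right: at [0:7] → '{rnvgy}'; at [8:14] → '{hult}'.
`findall` yields the raw match text (2 of them) because the pattern has no groups.

['{rnvgy}', '{hult}']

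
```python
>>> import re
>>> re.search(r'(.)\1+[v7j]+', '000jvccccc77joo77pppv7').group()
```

After group 1 captures some text, `\1` only succeeds where that same text appears again.
The match spans [0:5] → '000jv'.

'000jv'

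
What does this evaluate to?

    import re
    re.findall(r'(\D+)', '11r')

The pattern matches one or more of a non-digit (captured).
Scanning left to right: at [2:3] match 'r', group 1 = 'r'.
One capturing group, so `findall` returns just the captured substring from the one match — 1 in all.

['r']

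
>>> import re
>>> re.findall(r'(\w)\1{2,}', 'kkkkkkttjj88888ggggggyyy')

['k', '8', 'g', 'y']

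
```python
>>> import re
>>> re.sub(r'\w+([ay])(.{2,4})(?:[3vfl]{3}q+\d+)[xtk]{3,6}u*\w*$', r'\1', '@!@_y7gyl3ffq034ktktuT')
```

The pattern matches one or more of a word character; then one of [ay] (captured); then 2 to 4 of any character (captured); then exactly 3 of one of [3vfl], then one or more of the literal 'q', then one or more of a digit (non-capturing group); then 3 to 6 of one of [xtk], then zero or more of a literal 'u', then zero or more of a word character; then anchored at the end.
Each match is replaced using the text its own group 1 captured.

'@!@y'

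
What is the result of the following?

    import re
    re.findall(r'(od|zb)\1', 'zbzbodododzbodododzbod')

['zb', 'od', 'od']

After group 1 captures some text, `\1` only succeeds where that same text appears again.
Scanning left to right: at [0:4] match 'zbzb', group 1 = 'zb'; at [4:8] match 'odod', group 1 = 'od'; at [12:16] match 'odod', group 1 = 'od'.
`findall` collects group 1 from each match (3 total).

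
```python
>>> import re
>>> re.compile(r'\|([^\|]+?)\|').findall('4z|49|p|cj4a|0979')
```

['49', 'cj4a']

One capturing group, so `findall` returns just the captured substring from each match — 2 in all.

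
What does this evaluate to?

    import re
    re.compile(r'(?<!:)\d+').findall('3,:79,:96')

['3', '9', '6']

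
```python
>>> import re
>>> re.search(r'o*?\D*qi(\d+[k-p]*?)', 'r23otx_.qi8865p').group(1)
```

Pattern: zero or more of a literal 'o' (lazy), then zero or more of a non-digit, then the literal 'qi'; then one or more of a digit, then zero or more of a character in [k-p] (lazy) (captured).
The `?` after the quantifier makes it lazy — it takes as little as possible before letting the rest of the pattern try.
Unlike `match`, `search` isn't anchored — it looks for the pattern anywhere in the string.
The match spans [3:14] → 'otx_.qi8865'.
Captured: group 1 = '8865'.

'8865'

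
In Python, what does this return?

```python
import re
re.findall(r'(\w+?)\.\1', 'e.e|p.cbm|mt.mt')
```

After group 1 captures some text, `\1` only succeeds where that same text appears again.
Because there's exactly one group, `findall` drops the full match and keeps group 1 from each hit.

['e', 'mt']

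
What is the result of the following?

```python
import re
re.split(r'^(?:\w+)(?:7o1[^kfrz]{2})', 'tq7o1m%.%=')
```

Splitting on the pattern gives 2 pieces.

['', '.%=']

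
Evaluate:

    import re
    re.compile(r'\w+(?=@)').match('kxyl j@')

None

The positive lookaround only admits positions where the adjacent text matches; those characters stay outside the span.
With `match`, the pattern is implicitly anchored at the beginning.
Here the pattern fails at index 0, so the call returns None.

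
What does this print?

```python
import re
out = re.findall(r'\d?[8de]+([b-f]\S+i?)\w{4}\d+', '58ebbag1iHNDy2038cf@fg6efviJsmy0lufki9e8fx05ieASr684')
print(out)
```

['bbag1iHNDy2038cf@fg6efviJsmy0lufki9e8fx05ieA']

This matches optionally a digit, then one or more of one of [8de]; then a character in [b-f], then one or more of a non-whitespace character, then optionally a literal 'i' (captured); then exactly 4 of a word character, then one or more of a digit.
Matches: at [0:52] match '58ebbag1iHNDy2038cf@fg6efviJsmy0lufki9e8fx05ieASr684', group 1 = 'bbag1iHNDy2038cf@fg6efviJsmy0lufki9e8fx05ieA'.
One capturing group, so `findall` returns just the captured substring from the one match — 1 in all.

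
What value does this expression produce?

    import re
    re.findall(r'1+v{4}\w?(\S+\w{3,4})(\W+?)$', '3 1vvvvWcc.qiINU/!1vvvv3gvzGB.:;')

The pattern matches one or more of a literal '1', then exactly 4 of a literal 'v', then optionally a word character; then one or more of a non-whitespace character, then 3 to 4 of a word character (captured); then one or more of a non-word character (lazy) (captured); then anchored at the end.
Walking the string: at [2:32] match '1vvvvWcc.qiINU/!1vvvv3gvzGB.:;', groups = ('cc.qiINU/!1vvvv3gvzGB', '.:;').
Multiple groups make `findall` return tuples — one 2-tuple for the one match.

[('cc.qiINU/!1vvvv3gvzGB', '.:;')]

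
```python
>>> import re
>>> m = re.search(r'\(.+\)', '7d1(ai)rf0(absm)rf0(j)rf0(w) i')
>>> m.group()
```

`search` walks the string left to right and returns the first match it finds.
The match spans [3:28] → '(ai)rf0(absm)rf0(j)rf0(w)'.

'(ai)rf0(absm)rf0(j)rf0(w)'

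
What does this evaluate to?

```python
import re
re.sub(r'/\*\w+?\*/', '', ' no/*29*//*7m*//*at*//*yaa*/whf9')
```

Matches: at [3:9] → '/*29*/'; at [9:15] → '/*7m*/'; at [15:21] → '/*at*/'; at [21:28] → '/*yaa*/'.
`sub` substitutes '' at each match site.

' nowhf9'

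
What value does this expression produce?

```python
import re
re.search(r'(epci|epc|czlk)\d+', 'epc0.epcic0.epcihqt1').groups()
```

The match spans [0:4] → 'epc0'.
Captured: group 1 = 'epc'.

('epc',)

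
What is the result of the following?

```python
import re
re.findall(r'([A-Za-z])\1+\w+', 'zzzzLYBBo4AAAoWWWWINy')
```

A backreference is literal: `\1` must see the identical characters the first group matched.
Matches: at [0:21] match 'zzzzLYBBo4AAAoWWWWINy', group 1 = 'z'.
Because there's exactly one group, `findall` drops the full match and keeps group 1 from the one hit.

['z']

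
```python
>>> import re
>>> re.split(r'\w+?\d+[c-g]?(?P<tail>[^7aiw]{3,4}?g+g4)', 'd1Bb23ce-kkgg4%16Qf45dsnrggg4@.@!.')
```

['', 'e-kkgg4', '%', 'snrggg4', '@.@!.']

`re.split` interleaves the captured-group text with the surrounding fragments.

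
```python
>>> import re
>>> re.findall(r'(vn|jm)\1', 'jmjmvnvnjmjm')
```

`\1` has to match the exact text group 1 already captured.
With a single group, `findall` returns only what that group captured — 3 items.

['jm', 'vn', 'jm']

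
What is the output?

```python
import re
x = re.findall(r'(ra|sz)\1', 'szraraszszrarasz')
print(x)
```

['ra', 'sz', 'ra']

After group 1 captures some text, `\1` only succeeds where that same text appears again.
`findall` collects group 1 from each match (3 total).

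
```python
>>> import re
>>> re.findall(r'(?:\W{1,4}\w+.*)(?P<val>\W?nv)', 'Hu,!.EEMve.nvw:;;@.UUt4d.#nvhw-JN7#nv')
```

['nv']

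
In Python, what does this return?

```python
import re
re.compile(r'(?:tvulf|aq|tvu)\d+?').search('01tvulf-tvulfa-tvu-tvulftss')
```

None

Here nothing in the string fits, so the call returns None.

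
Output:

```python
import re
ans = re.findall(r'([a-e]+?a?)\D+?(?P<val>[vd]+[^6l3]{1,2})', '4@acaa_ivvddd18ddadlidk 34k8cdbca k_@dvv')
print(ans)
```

A non-greedy quantifier consumes as few characters as it can — just enough that the remainder of the pattern still matches from where it stops; whatever follows it matches normally.
Multiple groups make `findall` return tuples — one 2-tuple for each match.

[('a', 'vvddd18'), ('d', 'dk '), ('c', 'dvv')]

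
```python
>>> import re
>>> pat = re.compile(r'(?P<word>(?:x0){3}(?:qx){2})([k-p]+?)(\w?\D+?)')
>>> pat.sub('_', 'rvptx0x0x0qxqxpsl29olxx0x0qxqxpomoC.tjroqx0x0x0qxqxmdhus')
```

'rvpt_29olxx0x0qxqxpomoC.tjroq_us'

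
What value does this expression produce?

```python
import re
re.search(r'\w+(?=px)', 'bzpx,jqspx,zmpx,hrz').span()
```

(0, 2)

The lookaround is zero-width — it requires the adjacent text to match without consuming it, so the asserted text isn't part of the match.
The match spans [0:2] → 'bz'.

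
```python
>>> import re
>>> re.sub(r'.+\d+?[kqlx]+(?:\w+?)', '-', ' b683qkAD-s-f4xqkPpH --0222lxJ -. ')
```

Pattern: one or more of any character; then one or more of a digit (lazy), then one or more of one of [kqlx]; then one or more of a word character (lazy) (non-capturing group).
Matches: at [0:30] → ' b683qkAD-s-f4xqkPpH --0222lxJ'.
Every occurrence is swapped for '-'.

'- -. '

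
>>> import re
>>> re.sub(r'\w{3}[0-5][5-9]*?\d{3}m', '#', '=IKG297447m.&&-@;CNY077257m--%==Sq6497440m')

'=#.&&-@;#--%==#'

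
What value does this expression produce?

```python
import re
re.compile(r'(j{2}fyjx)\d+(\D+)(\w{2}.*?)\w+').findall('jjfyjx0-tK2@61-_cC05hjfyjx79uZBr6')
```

[('jjfyjx', '-t', 'K2@')]

This matches exactly 2 of the literal 'j', then the literal 'fyj', then the literal 'x' (captured); then one or more of a digit; then one or more of a non-digit (captured); then exactly 2 of a word character, then zero or more of any character (lazy) (captured); then one or more of a word character.
With the lazy modifier that quantifier settles for the fewest repetitions that let the rest of the pattern succeed (the atoms after it are unaffected and can still be greedy).
Scanning left to right: at [0:14] match 'jjfyjx0-tK2@61', groups = ('jjfyjx', '-t', 'K2@').
`findall` packs the 3 group values into a tuple for every match.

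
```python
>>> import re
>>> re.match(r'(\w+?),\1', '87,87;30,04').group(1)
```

'87'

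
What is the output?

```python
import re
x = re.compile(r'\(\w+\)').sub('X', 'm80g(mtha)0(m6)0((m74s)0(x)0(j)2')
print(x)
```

m80gX0X0(X0X0X2

Matches: at [4:10] → '(mtha)'; at [11:15] → '(m6)'; at [17:23] → '(m74s)'; at [24:27] → '(x)'; at [28:31] → '(j)'.
Each match is replaced by 'X'.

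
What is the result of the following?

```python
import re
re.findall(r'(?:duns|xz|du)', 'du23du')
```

['du', 'du']

With no groups in the pattern, `findall` gives back each whole match — 2 here.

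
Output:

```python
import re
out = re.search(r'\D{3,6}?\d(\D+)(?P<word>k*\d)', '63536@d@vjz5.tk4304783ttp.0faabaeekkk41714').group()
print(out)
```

Pattern: 3 to 6 of a non-digit (lazy); then a digit; then one or more of a non-digit (captured); then zero or more of a literal 'k', then a digit (captured as 'word').
Unlike `match`, `search` isn't anchored — it looks for the pattern anywhere in the string.
The match spans [5:16] → '@d@vjz5.tk4'.
Captured: group 1 = '.tk', group 2 = '4'.

@d@vjz5.tk4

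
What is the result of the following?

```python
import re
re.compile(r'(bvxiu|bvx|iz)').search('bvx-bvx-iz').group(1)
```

'bvx'

`search` walks the string left to right and returns the first match it finds.
The match spans [0:3] → 'bvx'.
Captured: group 1 = 'bvx'.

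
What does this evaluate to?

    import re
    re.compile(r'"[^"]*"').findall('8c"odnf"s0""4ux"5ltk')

['"odnf"', '""']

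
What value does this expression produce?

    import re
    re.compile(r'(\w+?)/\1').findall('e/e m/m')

The backreference `\1` re-matches whatever the first group consumed, character for character.
Walking the string: at [0:3] match 'e/e', group 1 = 'e'; at [4:7] match 'm/m', group 1 = 'm'.
One capturing group, so `findall` returns just the captured substring from each match — 2 in all.

['e', 'm']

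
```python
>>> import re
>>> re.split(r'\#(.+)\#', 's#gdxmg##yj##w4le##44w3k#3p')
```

['s', 'gdxmg##yj##w4le##44w3k', '3p']

Matches to split on: at [1:25] → '#gdxmg##yj##w4le##44w3k#'.
Because the pattern has a capturing group, `split` also inserts each captured text between the pieces.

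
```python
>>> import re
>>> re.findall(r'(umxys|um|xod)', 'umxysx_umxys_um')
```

['umxys', 'umxys', 'um']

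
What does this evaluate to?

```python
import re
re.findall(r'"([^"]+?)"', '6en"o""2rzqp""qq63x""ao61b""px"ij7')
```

Scanning left to right: at [3:6] match '"o"', group 1 = 'o'; at [6:13] match '"2rzqp"', group 1 = '2rzqp'; at [13:20] match '"qq63x"', group 1 = 'qq63x'; at [20:27] match '"ao61b"', group 1 = 'ao61b'; at [27:31] match '"px"', group 1 = 'px'.
One capturing group, so `findall` returns just the captured substring from each match — 5 in all.

['o', '2rzqp', 'qq63x', 'ao61b', 'px']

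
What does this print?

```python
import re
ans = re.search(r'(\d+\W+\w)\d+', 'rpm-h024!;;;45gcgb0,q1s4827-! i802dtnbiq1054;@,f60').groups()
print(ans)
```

Pattern: one or more of a digit, then one or more of a non-word character, then a word character (captured); then one or more of a digit.
`search` walks the string left to right and returns the first match it finds.
The match spans [5:14] → '024!;;;45'.
Captured: group 1 = '024!;;;4'.

('024!;;;4',)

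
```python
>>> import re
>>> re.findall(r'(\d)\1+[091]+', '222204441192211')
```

['2', '4', '2']

`\1` has to match the exact text group 1 already captured.
Matches: at [0:5] match '22220', group 1 = '2'; at [5:11] match '444119', group 1 = '4'; at [11:15] match '2211', group 1 = '2'.
One capturing group, so `findall` returns just the captured substring from each match — 3 in all.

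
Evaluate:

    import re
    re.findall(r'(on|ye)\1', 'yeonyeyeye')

After group 1 captures some text, `\1` only succeeds where that same text appears again.
Scanning left to right: at [4:8] match 'yeye', group 1 = 'ye'.
One capturing group, so `findall` returns just the captured substring from the one match — 1 in all.

['ye']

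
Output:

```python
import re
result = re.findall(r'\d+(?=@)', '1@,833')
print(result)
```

Because the assertion is zero-width, the text it checks is not consumed and won't appear in the result.
Matches: at [0:1] → '1'.
Since nothing is captured, `findall` lists the 1 matched substring directly.

['1']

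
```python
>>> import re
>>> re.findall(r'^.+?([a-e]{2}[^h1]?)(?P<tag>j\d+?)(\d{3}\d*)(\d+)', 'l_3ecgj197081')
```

[('ecg', 'j1', '9708', '1')]

With 4 capturing groups, `findall` returns a 4-tuple per match.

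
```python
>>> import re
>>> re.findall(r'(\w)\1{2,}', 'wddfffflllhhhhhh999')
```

['f', 'l', 'h', '9']

`\1` has to match the exact text group 1 already captured.
With a single group, `findall` returns only what that group captured — 4 items.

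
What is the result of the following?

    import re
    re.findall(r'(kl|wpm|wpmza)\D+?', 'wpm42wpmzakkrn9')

The regex engine tests alternatives in the order written; an earlier branch that matches wins even if a later one would match more.
Scanning left to right: at [5:9] match 'wpmz', group 1 = 'wpm'.
Because there's exactly one group, `findall` drops the full match and keeps group 1 from the one hit.

['wpm']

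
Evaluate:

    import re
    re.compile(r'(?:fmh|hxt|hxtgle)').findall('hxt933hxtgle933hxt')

['hxt', 'hxt', 'hxt']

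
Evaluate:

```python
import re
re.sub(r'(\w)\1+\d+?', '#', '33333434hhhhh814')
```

'#34#14'

After group 1 captures some text, `\1` only succeeds where that same text appears again.
Each match is replaced by '#'.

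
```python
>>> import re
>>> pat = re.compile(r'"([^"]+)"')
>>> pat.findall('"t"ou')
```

['t']

With a single group, `findall` returns only what that group captured — 1 item.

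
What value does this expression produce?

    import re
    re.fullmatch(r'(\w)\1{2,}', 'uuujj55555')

None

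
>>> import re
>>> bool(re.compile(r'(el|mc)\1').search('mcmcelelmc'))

After group 1 captures some text, `\1` only succeeds where that same text appears again.
The match spans [0:4] → 'mcmc'.

True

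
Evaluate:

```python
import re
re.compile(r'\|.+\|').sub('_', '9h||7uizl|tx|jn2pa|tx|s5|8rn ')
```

'9h_8rn '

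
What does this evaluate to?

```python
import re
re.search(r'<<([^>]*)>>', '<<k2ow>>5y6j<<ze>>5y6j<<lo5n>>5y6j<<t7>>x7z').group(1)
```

'k2ow'

`re.search` tries every starting position until one works.
The match spans [0:8] → '<<k2ow>>'.
Captured: group 1 = 'k2ow'.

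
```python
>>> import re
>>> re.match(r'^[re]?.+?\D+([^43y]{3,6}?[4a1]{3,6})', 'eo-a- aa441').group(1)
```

The pattern matches anchored at the start of the string; then optionally one of [re], then one or more of any character (lazy), then one or more of a non-digit; then 3 to 6 of any character except [43y] (lazy), then 3 to 6 of one of [4a1] (captured).
With `match`, the pattern is implicitly anchored at the beginning.
The match spans [0:11] → 'eo-a- aa441'.
Captured: group 1 = ' aa441'.

' aa441'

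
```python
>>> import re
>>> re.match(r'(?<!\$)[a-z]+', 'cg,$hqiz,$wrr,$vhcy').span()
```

(0, 2)

`re.match` only tries the pattern at the start of the string.
The match spans [0:2] → 'cg'.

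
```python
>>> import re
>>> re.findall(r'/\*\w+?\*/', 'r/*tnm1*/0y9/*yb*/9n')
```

['/*tnm1*/', '/*yb*/']

Matches: at [1:9] → '/*tnm1*/'; at [12:18] → '/*yb*/'.
With no groups in the pattern, `findall` gives back each whole match — 2 here.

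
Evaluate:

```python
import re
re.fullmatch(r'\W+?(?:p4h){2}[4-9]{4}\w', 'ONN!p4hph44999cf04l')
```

None

`fullmatch` succeeds only if the pattern covers the string from start to end.
Here there's no way to consume every character, so the call returns None.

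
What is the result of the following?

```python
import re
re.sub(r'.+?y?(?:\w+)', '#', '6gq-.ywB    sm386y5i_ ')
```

This matches one or more of any character (lazy), then optionally the literal 'y'; then one or more of a word character (non-capturing group).
Matches: at [0:3] → '6gq'; at [3:8] → '-.ywB'; at [8:21] → '    sm386y5i_'.
Each match is replaced by '#'.

'### '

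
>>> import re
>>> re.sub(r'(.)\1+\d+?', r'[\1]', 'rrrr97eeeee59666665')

'[r]7[e]9[6]'

The backreference `\1` re-matches whatever the first group consumed, character for character.
Matches: at [0:5] → 'rrrr9'; at [6:12] → 'eeeee5'; at [13:19] → '666665'.
`\1` in the replacement pulls in group 1's text for each match.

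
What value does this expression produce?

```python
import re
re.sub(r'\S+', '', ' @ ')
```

This matches one or more of a non-whitespace character.
Matches: at [1:2] → '@'.
Each match is replaced by ''.

'  '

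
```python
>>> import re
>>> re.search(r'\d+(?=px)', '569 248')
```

None

Lookahead/lookbehind check context without consuming it, so the matched span excludes the asserted characters.
`re.search` scans for the first position where the pattern succeeds.
Here no position works, so the call returns None.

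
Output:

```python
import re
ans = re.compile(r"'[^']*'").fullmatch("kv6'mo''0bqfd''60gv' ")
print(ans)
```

None

`re.fullmatch` is like wrapping the pattern in `^…$` (in single-line mode).
Here there's no way to consume every character, so the call returns None.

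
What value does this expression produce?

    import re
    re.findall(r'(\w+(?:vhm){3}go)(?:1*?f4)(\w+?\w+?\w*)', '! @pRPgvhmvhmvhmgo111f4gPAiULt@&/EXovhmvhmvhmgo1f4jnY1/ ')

[('pRPgvhmvhmvhmgo', 'gPAiULt'), ('EXovhmvhmvhmgo', 'jnY1')]

The pattern matches one or more of a word character, then the literal 'vhm' repeated 3 times, then the literal 'go' (captured); then zero or more of the literal '1' (lazy), then the literal 'f4' (non-capturing group); then one or more of a word character (lazy), then one or more of a word character (lazy), then zero or more of a word character (captured).
`findall` packs the 2 group values into a tuple for every match.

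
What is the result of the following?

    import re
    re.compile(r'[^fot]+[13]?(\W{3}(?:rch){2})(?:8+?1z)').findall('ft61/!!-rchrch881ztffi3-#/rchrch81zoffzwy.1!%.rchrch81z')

Pattern: one or more of any character except [fot], then optionally one of [13]; then exactly 3 of a non-word character, then the literal 'rch' repeated 2 times (captured); then one or more of a literal '8' (lazy), then the literal '1z' (non-capturing group).
Matches: at [2:18] match '61/!!-rchrch881z', group 1 = '!!-rchrch'; at [21:35] match 'i3-#/rchrch81z', group 1 = '-#/rchrch'; at [38:55] match 'zwy.1!%.rchrch81z', group 1 = '!%.rchrch'.
`findall` collects group 1 from each match (3 total).

['!!-rchrch', '-#/rchrch', '!%.rchrch']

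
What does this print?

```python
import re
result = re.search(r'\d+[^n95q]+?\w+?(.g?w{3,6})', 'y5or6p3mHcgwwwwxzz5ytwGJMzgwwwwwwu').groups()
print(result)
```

The pattern matches one or more of a digit, then one or more of any character except [n95q] (lazy), then one or more of a word character (lazy); then any character, then optionally a literal 'g', then 3 to 6 of the literal 'w' (captured).
Because the quantifier is non-greedy, it stops expanding at the earliest point where the rest of the pattern can succeed.
`re.search` tries every starting position until one works.
The match spans [1:15] → '5or6p3mHcgwwww'.
Captured: group 1 = 'cgwwww'.

('cgwwww',)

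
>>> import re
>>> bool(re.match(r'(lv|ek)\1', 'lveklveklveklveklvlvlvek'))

False

The backreference `\1` re-matches whatever the first group consumed, character for character.
With `match`, the pattern is implicitly anchored at the beginning.
Here position 0 doesn't satisfy it, so the call returns None, and `bool(None)` is False.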